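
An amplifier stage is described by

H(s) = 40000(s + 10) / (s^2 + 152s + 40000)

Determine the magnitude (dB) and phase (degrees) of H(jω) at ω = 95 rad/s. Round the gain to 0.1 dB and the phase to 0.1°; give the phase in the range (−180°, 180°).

41.0 dB, 59.0°

At s = jω = j95:
zero (s+10): 10 + j95 → |·| = √(10²+95²) = √9125 ≈ 95.525, ∠ = arctan(95/10) ≈ 83.99°
quadratic: (j95)² + 152·j95 + 40000 = 30975 + j14440 → |·| ≈ 34175, ∠ ≈ 24.99°
|H| = 40000 · 95.525 / 34175 ≈ 111.81
Gain = 20 log₁₀(111.81) ≈ 40.97 dB
∠H = 83.99° − 24.99° = 59.00°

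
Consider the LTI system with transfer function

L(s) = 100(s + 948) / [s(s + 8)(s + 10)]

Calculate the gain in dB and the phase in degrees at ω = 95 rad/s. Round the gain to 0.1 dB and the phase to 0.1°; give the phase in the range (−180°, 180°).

-19.2 dB, 106.5°

At s = jω = j95:
zero (s+948): 948 + j95 → |·| = √(948²+95²) = √907729 ≈ 952.75, ∠ = arctan(95/948) ≈ 5.72°
pole (s+8): 8 + j95 → |·| = √(8²+95²) = √9089 ≈ 95.336, ∠ = arctan(95/8) ≈ 85.19°
pole (s+10): 10 + j95 → |·| = √(10²+95²) = √9125 ≈ 95.525, ∠ = arctan(95/10) ≈ 83.99°
pole at origin: |s| = 95, ∠ = 90.00° (in denominator)
|L| = 100 · 952.75 / 8.6516e+05 ≈ 0.11012
Gain = 20 log₁₀(0.11012) ≈ -19.16 dB
∠L = 5.72° − 259.18° = -253.46° ≡ 106.54° (principal value)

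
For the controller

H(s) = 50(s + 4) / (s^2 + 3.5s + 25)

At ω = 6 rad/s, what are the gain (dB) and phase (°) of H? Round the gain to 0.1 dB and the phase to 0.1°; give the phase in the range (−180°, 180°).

23.6 dB, -61.3°

At s = jω = j6:
zero (s+4): 4 + j6 → |·| = √(4²+6²) = √52 ≈ 7.2111, ∠ = arctan(6/4) ≈ 56.31°
quadratic: (j6)² + 3.5·j6 + 25 = -11 + j21 → |·| ≈ 23.707, ∠ ≈ 117.65°
|H| = 50 · 7.2111 / 23.707 ≈ 15.209
Gain = 20 log₁₀(15.209) ≈ 23.64 dB
∠H = 56.31° − 117.65° = -61.34°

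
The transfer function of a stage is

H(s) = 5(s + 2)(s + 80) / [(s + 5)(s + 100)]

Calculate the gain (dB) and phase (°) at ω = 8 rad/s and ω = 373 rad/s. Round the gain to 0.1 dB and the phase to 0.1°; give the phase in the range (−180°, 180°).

ω = 8: 10.9 dB, 19.1°; ω = 373: 13.9 dB, 3.4°

At s = jω = j8:
zero (s+2): 2 + j8 → |·| = √(2²+8²) = √68 ≈ 8.2462, ∠ = arctan(8/2) ≈ 75.96°
zero (s+80): 80 + j8 → |·| = √(80²+8²) = √6464 ≈ 80.399, ∠ = arctan(8/80) ≈ 5.71°
pole (s+5): 5 + j8 → |·| = √(5²+8²) = √89 ≈ 9.434, ∠ = arctan(8/5) ≈ 57.99°
pole (s+100): 100 + j8 → |·| = √(100²+8²) = √10064 ≈ 100.32, ∠ = arctan(8/100) ≈ 4.57°
|H| = 5 · 662.99 / 946.42 ≈ 3.5026
Gain = 20 log₁₀(3.5026) ≈ 10.89 dB
∠H = 81.67° − 62.56° = 19.11°

At s = jω = j373:
zero (s+2): 2 + j373 → |·| = √(2²+373²) = √139133 ≈ 373.01, ∠ = arctan(373/2) ≈ 89.69°
zero (s+80): 80 + j373 → |·| = √(80²+373²) = √145529 ≈ 381.48, ∠ = arctan(373/80) ≈ 77.89°
pole (s+5): 5 + j373 → |·| = √(5²+373²) = √139154 ≈ 373.03, ∠ = arctan(373/5) ≈ 89.23°
pole (s+100): 100 + j373 → |·| = √(100²+373²) = √149129 ≈ 386.17, ∠ = arctan(373/100) ≈ 74.99°
|H| = 5 · 1.423e+05 / 1.4405e+05 ≈ 4.9393
Gain = 20 log₁₀(4.9393) ≈ 13.87 dB
∠H = 167.58° − 164.22° = 3.36°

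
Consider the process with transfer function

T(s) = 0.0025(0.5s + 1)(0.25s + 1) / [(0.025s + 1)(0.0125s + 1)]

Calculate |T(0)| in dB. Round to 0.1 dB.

-52.0 dB

T(0) = 0.0025 · 1 / 1 = 0.0025
20 log₁₀(0.0025) ≈ -52.04 dB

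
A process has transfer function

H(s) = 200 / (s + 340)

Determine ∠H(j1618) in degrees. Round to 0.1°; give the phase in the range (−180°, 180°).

Substitute s = j1618:
Numerator: 200 = 200 + j0
Denominator: (j1618) + 340 = 340 + j1618
|N| = √(200² + 0²) ≈ 200, ∠N ≈ 0.00°
|D| = √(340² + 1618²) ≈ 1653.3, ∠D ≈ 78.13°
∠H = 0.00° − 78.13° = -78.13°

-78.1°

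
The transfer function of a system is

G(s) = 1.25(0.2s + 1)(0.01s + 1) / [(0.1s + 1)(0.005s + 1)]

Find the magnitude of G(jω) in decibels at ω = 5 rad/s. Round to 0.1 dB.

At ω = 5 rad/s:
zero (1 + j5·0.2) = 1 + j1 → |·| ≈ 1.4142, ∠ ≈ 45.00°
zero (1 + j5·0.01) = 1 + j0.05 → |·| ≈ 1.0012, ∠ ≈ 2.86°
pole (1 + j5·0.1) = 1 + j0.5 → |·| ≈ 1.118, ∠ ≈ 26.57°
pole (1 + j5·0.005) = 1 + j0.025 → |·| ≈ 1.0003, ∠ ≈ 1.43°
|G| = 1.25 · 1.4142 · 1.0012 / (1.118 · 1.0003) ≈ 1.5826
Gain = 20 log₁₀(1.5826) ≈ 3.99 dB

4.0 dB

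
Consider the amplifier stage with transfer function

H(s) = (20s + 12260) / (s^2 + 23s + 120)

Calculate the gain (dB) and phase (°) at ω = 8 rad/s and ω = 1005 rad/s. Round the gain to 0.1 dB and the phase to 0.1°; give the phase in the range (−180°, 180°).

Substitute s = j8:
Numerator: 20(j8) + 12260 = 12260 + j160
Denominator: (j8)^2 + 23(j8) + 120 = 56 + j184
|N| = √(12260² + 160²) ≈ 12261, ∠N ≈ 0.75°
|D| = √(56² + 184²) ≈ 192.33, ∠D ≈ 73.07°
|H| = 12261 / 192.33 ≈ 63.75
Gain = 20 log₁₀(63.75) ≈ 36.09 dB
∠H = 0.75° − 73.07° = -72.32°

Substitute s = j1005:
Numerator: 20(j1005) + 12260 = 12260 + j20100
Denominator: (j1005)^2 + 23(j1005) + 120 = -1009905 + j23115
|N| = √(12260² + 20100²) ≈ 23544, ∠N ≈ 58.62°
|D| = √(1009905² + 23115²) ≈ 1.0102e+06, ∠D ≈ 178.69°
|H| = 23544 / 1.0102e+06 ≈ 0.023306
Gain = 20 log₁₀(0.023306) ≈ -32.65 dB
∠H = 58.62° − 178.69° = -120.07°

ω = 8: 36.1 dB, -72.3°; ω = 1005: -32.7 dB, -120.1°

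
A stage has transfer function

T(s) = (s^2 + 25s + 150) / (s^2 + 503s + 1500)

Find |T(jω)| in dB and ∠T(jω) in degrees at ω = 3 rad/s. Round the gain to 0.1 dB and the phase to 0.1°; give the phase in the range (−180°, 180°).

Substitute s = j3:
Numerator: (j3)^2 + 25(j3) + 150 = 141 + j75
Denominator: (j3)^2 + 503(j3) + 1500 = 1491 + j1509
|N| = √(141² + 75²) ≈ 159.71, ∠N ≈ 28.01°
|D| = √(1491² + 1509²) ≈ 2121.4, ∠D ≈ 45.34°
|T| = 159.71 / 2121.4 ≈ 0.075285
Gain = 20 log₁₀(0.075285) ≈ -22.47 dB
∠T = 28.01° − 45.34° = -17.33°

-22.5 dB, -17.3°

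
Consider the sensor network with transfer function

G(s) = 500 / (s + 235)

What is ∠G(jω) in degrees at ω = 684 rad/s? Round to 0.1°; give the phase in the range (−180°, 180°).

-71.0°

At s = jω = j684:
pole (s+235): 235 + j684 → |·| = √(235²+684²) = √523081 ≈ 723.24, ∠ = arctan(684/235) ≈ 71.04°
∠G = 0.00° − 71.04° = -71.04°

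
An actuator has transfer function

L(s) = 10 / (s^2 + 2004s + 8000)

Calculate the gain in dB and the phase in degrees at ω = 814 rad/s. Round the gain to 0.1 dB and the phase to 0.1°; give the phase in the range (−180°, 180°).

Substitute s = j814:
Numerator: 10 = 10 + j0
Denominator: (j814)^2 + 2004(j814) + 8000 = -654596 + j1631256
|N| = √(10² + 0²) ≈ 10, ∠N ≈ 0.00°
|D| = √(654596² + 1631256²) ≈ 1.7577e+06, ∠D ≈ 111.86°
|L| = 10 / 1.7577e+06 ≈ 5.6893e-06
Gain = 20 log₁₀(5.6893e-06) ≈ -104.90 dB
∠L = 0.00° − 111.86° = -111.86°

-104.9 dB, -111.9°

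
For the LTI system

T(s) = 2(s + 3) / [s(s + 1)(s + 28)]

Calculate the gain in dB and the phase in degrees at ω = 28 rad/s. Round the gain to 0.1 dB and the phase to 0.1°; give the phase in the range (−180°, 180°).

At s = jω = j28:
zero (s+3): 3 + j28 → |·| = √(3²+28²) = √793 ≈ 28.16, ∠ = arctan(28/3) ≈ 83.88°
pole (s+1): 1 + j28 → |·| = √(1²+28²) = √785 ≈ 28.018, ∠ = arctan(28/1) ≈ 87.95°
pole (s+28): 28 + j28 → |·| = √(28²+28²) = √1568 ≈ 39.598, ∠ = arctan(28/28) ≈ 45.00°
pole at origin: |s| = 28, ∠ = 90.00° (in denominator)
|T| = 2 · 28.16 / 31065 ≈ 0.001813
Gain = 20 log₁₀(0.001813) ≈ -54.83 dB
∠T = 83.88° − 222.95° = -139.07°

-54.8 dB, -139.1°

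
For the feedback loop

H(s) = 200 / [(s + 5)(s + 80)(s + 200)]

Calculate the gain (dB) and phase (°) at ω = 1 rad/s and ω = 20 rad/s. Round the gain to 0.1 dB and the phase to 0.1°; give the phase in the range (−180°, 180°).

ω = 1: -52.2 dB, -12.3°; ω = 20: -64.7 dB, -95.7°

At s = jω = j1:
pole (s+5): 5 + j1 → |·| = √(5²+1²) = √26 ≈ 5.099, ∠ = arctan(1/5) ≈ 11.31°
pole (s+80): 80 + j1 → |·| = √(80²+1²) = √6401 ≈ 80.006, ∠ = arctan(1/80) ≈ 0.72°
pole (s+200): 200 + j1 → |·| = √(200²+1²) = √40001 ≈ 200, ∠ = arctan(1/200) ≈ 0.29°
|H| = 200 / 81590 ≈ 0.0024513
Gain = 20 log₁₀(0.0024513) ≈ -52.21 dB
∠H = 0.00° − 12.32° = -12.32°

At s = jω = j20:
pole (s+5): 5 + j20 → |·| = √(5²+20²) = √425 ≈ 20.616, ∠ = arctan(20/5) ≈ 75.96°
pole (s+80): 80 + j20 → |·| = √(80²+20²) = √6800 ≈ 82.462, ∠ = arctan(20/80) ≈ 14.04°
pole (s+200): 200 + j20 → |·| = √(200²+20²) = √40400 ≈ 201, ∠ = arctan(20/200) ≈ 5.71°
|H| = 200 / 3.4171e+05 ≈ 0.00058529
Gain = 20 log₁₀(0.00058529) ≈ -64.65 dB
∠H = 0.00° − 95.71° = -95.71°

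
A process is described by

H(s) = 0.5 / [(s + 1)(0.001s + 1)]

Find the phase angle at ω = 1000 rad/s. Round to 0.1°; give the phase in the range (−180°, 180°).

At ω = 1000 rad/s:
pole (1 + j1000·1) = 1 + j1000 → |·| ≈ 1000, ∠ ≈ 89.94°
pole (1 + j1000·0.001) = 1 + j1 → |·| ≈ 1.4142, ∠ ≈ 45.00°
∠H = (0°) − (89.94° + 45.00°) = -134.94°

-134.9°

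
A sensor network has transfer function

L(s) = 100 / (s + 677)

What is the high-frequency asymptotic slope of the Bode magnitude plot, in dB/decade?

-20 dB/decade

Each pole contributes −20 dB/decade at high frequency; each zero contributes +20 dB/decade.
Net: 0 zero(s) − 1 pole(s) → -20 dB/decade.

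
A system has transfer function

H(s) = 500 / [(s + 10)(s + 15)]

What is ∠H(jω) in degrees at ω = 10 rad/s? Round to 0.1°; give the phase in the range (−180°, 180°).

-78.7°

At s = jω = j10:
pole (s+10): 10 + j10 → |·| = √(10²+10²) = √200 ≈ 14.142, ∠ = arctan(10/10) ≈ 45.00°
pole (s+15): 15 + j10 → |·| = √(15²+10²) = √325 ≈ 18.028, ∠ = arctan(10/15) ≈ 33.69°
∠H = 0.00° − 78.69° = -78.69°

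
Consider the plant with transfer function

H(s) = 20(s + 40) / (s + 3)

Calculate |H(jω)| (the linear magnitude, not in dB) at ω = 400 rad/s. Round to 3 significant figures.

20.1

At s = jω = j400:
zero (s+40): 40 + j400 → |·| = √(40²+400²) = √161600 ≈ 402, ∠ = arctan(400/40) ≈ 84.29°
pole (s+3): 3 + j400 → |·| = √(3²+400²) = √160009 ≈ 400.01, ∠ = arctan(400/3) ≈ 89.57°
|H| = 20 · 402 / 400.01 ≈ 20.099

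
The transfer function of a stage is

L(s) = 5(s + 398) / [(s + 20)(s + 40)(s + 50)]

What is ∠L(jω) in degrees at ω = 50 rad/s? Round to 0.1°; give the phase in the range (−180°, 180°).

At s = jω = j50:
zero (s+398): 398 + j50 → |·| = √(398²+50²) = √160904 ≈ 401.13, ∠ = arctan(50/398) ≈ 7.16°
pole (s+20): 20 + j50 → |·| = √(20²+50²) = √2900 ≈ 53.852, ∠ = arctan(50/20) ≈ 68.20°
pole (s+40): 40 + j50 → |·| = √(40²+50²) = √4100 ≈ 64.031, ∠ = arctan(50/40) ≈ 51.34°
pole (s+50): 50 + j50 → |·| = √(50²+50²) = √5000 ≈ 70.711, ∠ = arctan(50/50) ≈ 45.00°
∠L = 7.16° − 164.54° = -157.38°

-157.4°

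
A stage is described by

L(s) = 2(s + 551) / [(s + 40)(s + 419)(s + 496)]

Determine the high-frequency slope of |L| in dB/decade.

-40 dB/decade

Each pole contributes −20 dB/decade at high frequency; each zero contributes +20 dB/decade.
Net: 1 zero(s) − 3 pole(s) → -40 dB/decade.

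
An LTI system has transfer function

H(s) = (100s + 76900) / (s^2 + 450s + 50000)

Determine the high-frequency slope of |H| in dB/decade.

Each pole contributes −20 dB/decade at high frequency; each zero contributes +20 dB/decade.
Net: 1 zero(s) − 2 pole(s) → -20 dB/decade.

-20 dB/decade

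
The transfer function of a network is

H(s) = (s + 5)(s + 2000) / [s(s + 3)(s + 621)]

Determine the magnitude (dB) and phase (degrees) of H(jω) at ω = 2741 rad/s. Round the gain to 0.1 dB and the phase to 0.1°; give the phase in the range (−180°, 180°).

-67.1 dB, -113.4°

At s = jω = j2741:
zero (s+5): 5 + j2741 → |·| = √(5²+2741²) = √7513106 ≈ 2741, ∠ = arctan(2741/5) ≈ 89.90°
zero (s+2000): 2000 + j2741 → |·| = √(2000²+2741²) = √11513081 ≈ 3393.1, ∠ = arctan(2741/2000) ≈ 53.88°
pole (s+3): 3 + j2741 → |·| = √(3²+2741²) = √7513090 ≈ 2741, ∠ = arctan(2741/3) ≈ 89.94°
pole (s+621): 621 + j2741 → |·| = √(621²+2741²) = √7898722 ≈ 2810.5, ∠ = arctan(2741/621) ≈ 77.23°
pole at origin: |s| = 2741, ∠ = 90.00° (in denominator)
|H| = 1 · 9.3005e+06 / 2.1116e+10 ≈ 0.00044045
Gain = 20 log₁₀(0.00044045) ≈ -67.12 dB
∠H = 143.78° − 257.17° = -113.39°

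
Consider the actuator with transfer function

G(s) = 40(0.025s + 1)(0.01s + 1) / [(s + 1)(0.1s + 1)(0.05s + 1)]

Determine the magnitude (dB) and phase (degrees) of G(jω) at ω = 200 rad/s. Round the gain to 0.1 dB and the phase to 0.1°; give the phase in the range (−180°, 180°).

-38.9 dB, -119.0°

At ω = 200 rad/s:
zero (1 + j200·0.025) = 1 + j5 → |·| ≈ 5.099, ∠ ≈ 78.69°
zero (1 + j200·0.01) = 1 + j2 → |·| ≈ 2.2361, ∠ ≈ 63.43°
pole (1 + j200·1) = 1 + j200 → |·| ≈ 200, ∠ ≈ 89.71°
pole (1 + j200·0.1) = 1 + j20 → |·| ≈ 20.025, ∠ ≈ 87.14°
pole (1 + j200·0.05) = 1 + j10 → |·| ≈ 10.05, ∠ ≈ 84.29°
|G| = 40 · 5.099 · 2.2361 / (200 · 20.025 · 10.05) ≈ 0.011331
Gain = 20 log₁₀(0.011331) ≈ -38.91 dB
∠G = (78.69° + 63.43°) − (89.71° + 87.14° + 84.29°) = -119.02°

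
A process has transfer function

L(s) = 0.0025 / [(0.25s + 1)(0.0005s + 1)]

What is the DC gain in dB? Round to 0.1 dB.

-52.0 dB

L(0) = 0.0025 · 1 / 1 = 0.0025
20 log₁₀(0.0025) ≈ -52.04 dB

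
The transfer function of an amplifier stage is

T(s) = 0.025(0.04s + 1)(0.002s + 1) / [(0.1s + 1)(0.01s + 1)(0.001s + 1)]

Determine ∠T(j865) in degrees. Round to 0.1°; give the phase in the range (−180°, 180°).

-65.3°

At ω = 865 rad/s:
zero (1 + j865·0.04) = 1 + j34.6 → |·| ≈ 34.614, ∠ ≈ 88.34°
zero (1 + j865·0.002) = 1 + j1.73 → |·| ≈ 1.9982, ∠ ≈ 59.97°
pole (1 + j865·0.1) = 1 + j86.5 → |·| ≈ 86.506, ∠ ≈ 89.34°
pole (1 + j865·0.01) = 1 + j8.65 → |·| ≈ 8.7076, ∠ ≈ 83.41°
pole (1 + j865·0.001) = 1 + j0.865 → |·| ≈ 1.3222, ∠ ≈ 40.86°
∠T = (88.34° + 59.97°) − (89.34° + 83.41° + 40.86°) = -65.30°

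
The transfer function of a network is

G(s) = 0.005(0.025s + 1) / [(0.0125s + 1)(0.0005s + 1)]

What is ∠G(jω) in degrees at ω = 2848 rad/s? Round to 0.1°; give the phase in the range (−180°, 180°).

-54.1°

At ω = 2848 rad/s:
zero (1 + j2848·0.025) = 1 + j71.2 → |·| ≈ 71.207, ∠ ≈ 89.20°
pole (1 + j2848·0.0125) = 1 + j35.6 → |·| ≈ 35.614, ∠ ≈ 88.39°
pole (1 + j2848·0.0005) = 1 + j1.424 → |·| ≈ 1.7401, ∠ ≈ 54.92°
∠G = (89.20°) − (88.39° + 54.92°) = -54.11°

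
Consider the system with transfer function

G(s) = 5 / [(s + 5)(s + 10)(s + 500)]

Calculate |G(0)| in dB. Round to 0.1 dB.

-74.0 dB

G(0) = 5 / (5·10·500) = 0.0002
20 log₁₀(0.0002) ≈ -73.98 dB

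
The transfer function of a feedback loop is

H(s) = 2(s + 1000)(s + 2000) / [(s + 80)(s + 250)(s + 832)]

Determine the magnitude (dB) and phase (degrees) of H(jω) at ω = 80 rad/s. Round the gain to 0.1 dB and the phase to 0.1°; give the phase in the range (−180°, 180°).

-15.8 dB, -61.4°

At s = jω = j80:
zero (s+1000): 1000 + j80 → |·| = √(1000²+80²) = √1006400 ≈ 1003.2, ∠ = arctan(80/1000) ≈ 4.57°
zero (s+2000): 2000 + j80 → |·| = √(2000²+80²) = √4006400 ≈ 2001.6, ∠ = arctan(80/2000) ≈ 2.29°
pole (s+80): 80 + j80 → |·| = √(80²+80²) = √12800 ≈ 113.14, ∠ = arctan(80/80) ≈ 45.00°
pole (s+250): 250 + j80 → |·| = √(250²+80²) = √68900 ≈ 262.49, ∠ = arctan(80/250) ≈ 17.74°
pole (s+832): 832 + j80 → |·| = √(832²+80²) = √698624 ≈ 835.84, ∠ = arctan(80/832) ≈ 5.49°
|H| = 2 · 2.008e+06 / 2.4823e+07 ≈ 0.16179
Gain = 20 log₁₀(0.16179) ≈ -15.82 dB
∠H = 6.86° − 68.23° = -61.37°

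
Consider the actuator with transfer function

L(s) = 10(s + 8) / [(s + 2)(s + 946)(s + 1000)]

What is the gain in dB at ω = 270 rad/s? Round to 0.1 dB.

-100.2 dB

At s = jω = j270:
zero (s+8): 8 + j270 → |·| = √(8²+270²) = √72964 ≈ 270.12, ∠ = arctan(270/8) ≈ 88.30°
pole (s+2): 2 + j270 → |·| = √(2²+270²) = √72904 ≈ 270.01, ∠ = arctan(270/2) ≈ 89.58°
pole (s+946): 946 + j270 → |·| = √(946²+270²) = √967816 ≈ 983.78, ∠ = arctan(270/946) ≈ 15.93°
pole (s+1000): 1000 + j270 → |·| = √(1000²+270²) = √1072900 ≈ 1035.8, ∠ = arctan(270/1000) ≈ 15.11°
|L| = 10 · 270.12 / 2.7514e+08 ≈ 9.8175e-06
Gain = 20 log₁₀(9.8175e-06) ≈ -100.16 dB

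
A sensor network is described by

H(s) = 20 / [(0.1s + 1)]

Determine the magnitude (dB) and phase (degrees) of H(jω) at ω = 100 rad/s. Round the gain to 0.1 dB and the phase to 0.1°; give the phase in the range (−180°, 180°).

6.0 dB, -84.3°

At ω = 100 rad/s:
pole (1 + j100·0.1) = 1 + j10 → |·| ≈ 10.05, ∠ ≈ 84.29°
|H| = 20 · 1 / (10.05) ≈ 1.99
Gain = 20 log₁₀(1.99) ≈ 5.98 dB
∠H = (0°) − (84.29°) = -84.29°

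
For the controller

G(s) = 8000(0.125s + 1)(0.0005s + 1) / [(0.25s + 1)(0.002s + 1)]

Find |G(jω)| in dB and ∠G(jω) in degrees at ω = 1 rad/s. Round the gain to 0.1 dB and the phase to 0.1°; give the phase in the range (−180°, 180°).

77.9 dB, -7.0°

At ω = 1 rad/s:
zero (1 + j1·0.125) = 1 + j0.125 → |·| ≈ 1.0078, ∠ ≈ 7.13°
zero (1 + j1·0.0005) = 1 + j0.0005 → |·| ≈ 1, ∠ ≈ 0.03°
pole (1 + j1·0.25) = 1 + j0.25 → |·| ≈ 1.0308, ∠ ≈ 14.04°
pole (1 + j1·0.002) = 1 + j0.002 → |·| ≈ 1, ∠ ≈ 0.11°
|G| = 8000 · 1.0078 · 1 / (1.0308 · 1) ≈ 7821.5
Gain = 20 log₁₀(7821.5) ≈ 77.87 dB
∠G = (7.13° + 0.03°) − (14.04° + 0.11°) = -6.99°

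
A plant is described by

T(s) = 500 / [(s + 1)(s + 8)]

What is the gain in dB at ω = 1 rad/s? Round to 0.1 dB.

32.8 dB

At s = jω = j1:
pole (s+1): 1 + j1 → |·| = √(1²+1²) = √2 ≈ 1.4142, ∠ = arctan(1/1) ≈ 45.00°
pole (s+8): 8 + j1 → |·| = √(8²+1²) = √65 ≈ 8.0623, ∠ = arctan(1/8) ≈ 7.13°
|T| = 500 / 11.402 ≈ 43.852
Gain = 20 log₁₀(43.852) ≈ 32.84 dB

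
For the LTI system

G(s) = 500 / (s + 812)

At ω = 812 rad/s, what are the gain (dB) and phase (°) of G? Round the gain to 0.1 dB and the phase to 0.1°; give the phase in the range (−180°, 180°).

-7.2 dB, -45.0°

At s = jω = j812:
pole (s+812): 812 + j812 → |·| = √(812²+812²) = √1318688 ≈ 1148.3, ∠ = arctan(812/812) ≈ 45.00°
|G| = 500 / 1148.3 ≈ 0.43543
Gain = 20 log₁₀(0.43543) ≈ -7.22 dB
∠G = 0.00° − 45.00° = -45.00°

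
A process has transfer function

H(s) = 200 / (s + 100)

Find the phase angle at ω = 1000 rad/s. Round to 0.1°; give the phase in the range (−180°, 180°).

-84.3°

At s = jω = j1000:
pole (s+100): 100 + j1000 → |·| = √(100²+1000²) = √1010000 ≈ 1005, ∠ = arctan(1000/100) ≈ 84.29°
∠H = 0.00° − 84.29° = -84.29°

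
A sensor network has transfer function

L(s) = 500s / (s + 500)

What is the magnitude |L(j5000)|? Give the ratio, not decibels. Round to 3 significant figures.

At s = jω = j5000:
zero at origin: s = j5000 → |·| = 5000, ∠ = 90.00°
pole (s+500): 500 + j5000 → |·| = √(500²+5000²) = √25250000 ≈ 5024.9, ∠ = arctan(5000/500) ≈ 84.29°
|L| = 500 · 5000 / 5024.9 ≈ 497.52

498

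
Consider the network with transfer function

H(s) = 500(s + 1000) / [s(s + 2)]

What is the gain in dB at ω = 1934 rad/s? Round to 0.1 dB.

At s = jω = j1934:
zero (s+1000): 1000 + j1934 → |·| = √(1000²+1934²) = √4740356 ≈ 2177.2, ∠ = arctan(1934/1000) ≈ 62.66°
pole (s+2): 2 + j1934 → |·| = √(2²+1934²) = √3740360 ≈ 1934, ∠ = arctan(1934/2) ≈ 89.94°
pole at origin: |s| = 1934, ∠ = 90.00° (in denominator)
|H| = 500 · 2177.2 / 3.7404e+06 ≈ 0.29104
Gain = 20 log₁₀(0.29104) ≈ -10.72 dB

-10.7 dB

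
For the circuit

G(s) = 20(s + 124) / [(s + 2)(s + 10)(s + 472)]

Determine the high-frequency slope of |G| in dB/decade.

-40 dB/decade

Each pole contributes −20 dB/decade at high frequency; each zero contributes +20 dB/decade.
Net: 1 zero(s) − 3 pole(s) → -40 dB/decade.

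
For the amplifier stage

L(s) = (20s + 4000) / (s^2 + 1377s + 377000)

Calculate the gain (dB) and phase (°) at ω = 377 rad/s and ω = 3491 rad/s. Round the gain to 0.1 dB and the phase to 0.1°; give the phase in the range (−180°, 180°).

ω = 377: -36.5 dB, -3.6°; ω = 3491: -45.2 dB, -71.1°

Substitute s = j377:
Numerator: 20(j377) + 4000 = 4000 + j7540
Denominator: (j377)^2 + 1377(j377) + 377000 = 234871 + j519129
|N| = √(4000² + 7540²) ≈ 8535.3, ∠N ≈ 62.05°
|D| = √(234871² + 519129²) ≈ 5.6979e+05, ∠D ≈ 65.66°
|L| = 8535.3 / 5.6979e+05 ≈ 0.01498
Gain = 20 log₁₀(0.01498) ≈ -36.49 dB
∠L = 62.05° − 65.66° = -3.61°

Substitute s = j3491:
Numerator: 20(j3491) + 4000 = 4000 + j69820
Denominator: (j3491)^2 + 1377(j3491) + 377000 = -11810081 + j4807107
|N| = √(4000² + 69820²) ≈ 69934, ∠N ≈ 86.72°
|D| = √(11810081² + 4807107²) ≈ 1.2751e+07, ∠D ≈ 157.85°
|L| = 69934 / 1.2751e+07 ≈ 0.0054846
Gain = 20 log₁₀(0.0054846) ≈ -45.22 dB
∠L = 86.72° − 157.85° = -71.13°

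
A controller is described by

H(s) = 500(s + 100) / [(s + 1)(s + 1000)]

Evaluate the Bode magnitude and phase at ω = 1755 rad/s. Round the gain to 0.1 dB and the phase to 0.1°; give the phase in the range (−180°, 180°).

At s = jω = j1755:
zero (s+100): 100 + j1755 → |·| = √(100²+1755²) = √3090025 ≈ 1757.8, ∠ = arctan(1755/100) ≈ 86.74°
pole (s+1): 1 + j1755 → |·| = √(1²+1755²) = √3080026 ≈ 1755, ∠ = arctan(1755/1) ≈ 89.97°
pole (s+1000): 1000 + j1755 → |·| = √(1000²+1755²) = √4080025 ≈ 2019.9, ∠ = arctan(1755/1000) ≈ 60.33°
|H| = 500 · 1757.8 / 3.5449e+06 ≈ 0.24793
Gain = 20 log₁₀(0.24793) ≈ -12.11 dB
∠H = 86.74° − 150.30° = -63.56°

-12.1 dB, -63.6°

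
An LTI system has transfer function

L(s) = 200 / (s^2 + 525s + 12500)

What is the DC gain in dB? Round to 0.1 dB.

-35.9 dB

L(0) = 200 / 12500 = 0.016
20 log₁₀(0.016) ≈ -35.92 dB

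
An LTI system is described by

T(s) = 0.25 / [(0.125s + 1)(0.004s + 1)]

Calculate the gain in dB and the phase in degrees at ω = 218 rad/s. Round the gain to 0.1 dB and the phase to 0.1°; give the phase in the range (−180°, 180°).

At ω = 218 rad/s:
pole (1 + j218·0.125) = 1 + j27.25 → |·| ≈ 27.268, ∠ ≈ 87.90°
pole (1 + j218·0.004) = 1 + j0.872 → |·| ≈ 1.3268, ∠ ≈ 41.09°
|T| = 0.25 · 1 / (27.268 · 1.3268) ≈ 0.0069101
Gain = 20 log₁₀(0.0069101) ≈ -43.21 dB
∠T = (0°) − (87.90° + 41.09°) = -128.99°

-43.2 dB, -129.0°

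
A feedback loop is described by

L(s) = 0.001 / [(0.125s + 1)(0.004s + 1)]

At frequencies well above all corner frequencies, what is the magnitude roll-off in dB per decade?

Each pole contributes −20 dB/decade at high frequency; each zero contributes +20 dB/decade.
Net: 0 zero(s) − 2 pole(s) → -40 dB/decade.

-40 dB/decade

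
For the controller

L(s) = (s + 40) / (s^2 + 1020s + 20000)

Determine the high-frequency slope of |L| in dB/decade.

Each pole contributes −20 dB/decade at high frequency; each zero contributes +20 dB/decade.
Net: 1 zero(s) − 2 pole(s) → -20 dB/decade.

-20 dB/decade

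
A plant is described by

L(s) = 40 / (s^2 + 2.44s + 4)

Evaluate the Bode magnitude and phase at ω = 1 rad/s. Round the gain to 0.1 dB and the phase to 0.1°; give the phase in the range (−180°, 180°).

20.3 dB, -39.1°

At s = jω = j1:
quadratic: (j1)² + 2.44·j1 + 4 = 3 + j2.44 → |·| ≈ 3.867, ∠ ≈ 39.12°
|L| = 40 / 3.867 ≈ 10.344
Gain = 20 log₁₀(10.344) ≈ 20.29 dB
∠L = 0.00° − 39.12° = -39.12°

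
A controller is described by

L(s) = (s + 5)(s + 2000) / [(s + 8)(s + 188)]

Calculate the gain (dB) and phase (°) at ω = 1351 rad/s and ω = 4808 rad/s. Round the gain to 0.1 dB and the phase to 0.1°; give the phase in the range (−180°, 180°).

ω = 1351: 5.0 dB, -47.9°; ω = 4808: 0.7 dB, -20.3°

At s = jω = j1351:
zero (s+5): 5 + j1351 → |·| = √(5²+1351²) = √1825226 ≈ 1351, ∠ = arctan(1351/5) ≈ 89.79°
zero (s+2000): 2000 + j1351 → |·| = √(2000²+1351²) = √5825201 ≈ 2413.5, ∠ = arctan(1351/2000) ≈ 34.04°
pole (s+8): 8 + j1351 → |·| = √(8²+1351²) = √1825265 ≈ 1351, ∠ = arctan(1351/8) ≈ 89.66°
pole (s+188): 188 + j1351 → |·| = √(188²+1351²) = √1860545 ≈ 1364, ∠ = arctan(1351/188) ≈ 82.08°
|L| = 1 · 3.2606e+06 / 1.8428e+06 ≈ 1.7694
Gain = 20 log₁₀(1.7694) ≈ 4.96 dB
∠L = 123.83° − 171.74° = -47.91°

At s = jω = j4808:
zero (s+5): 5 + j4808 → |·| = √(5²+4808²) = √23116889 ≈ 4808, ∠ = arctan(4808/5) ≈ 89.94°
zero (s+2000): 2000 + j4808 → |·| = √(2000²+4808²) = √27116864 ≈ 5207.4, ∠ = arctan(4808/2000) ≈ 67.41°
pole (s+8): 8 + j4808 → |·| = √(8²+4808²) = √23116928 ≈ 4808, ∠ = arctan(4808/8) ≈ 89.90°
pole (s+188): 188 + j4808 → |·| = √(188²+4808²) = √23152208 ≈ 4811.7, ∠ = arctan(4808/188) ≈ 87.76°
|L| = 1 · 2.5037e+07 / 2.3135e+07 ≈ 1.0822
Gain = 20 log₁₀(1.0822) ≈ 0.69 dB
∠L = 157.35° − 177.66° = -20.31°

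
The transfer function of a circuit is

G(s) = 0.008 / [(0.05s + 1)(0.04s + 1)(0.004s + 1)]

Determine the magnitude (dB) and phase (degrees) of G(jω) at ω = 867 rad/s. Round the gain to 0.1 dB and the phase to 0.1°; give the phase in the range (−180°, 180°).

-116.6 dB, 109.1°

At ω = 867 rad/s:
pole (1 + j867·0.05) = 1 + j43.35 → |·| ≈ 43.362, ∠ ≈ 88.68°
pole (1 + j867·0.04) = 1 + j34.68 → |·| ≈ 34.694, ∠ ≈ 88.35°
pole (1 + j867·0.004) = 1 + j3.468 → |·| ≈ 3.6093, ∠ ≈ 73.92°
|G| = 0.008 · 1 / (43.362 · 34.694 · 3.6093) ≈ 1.4733e-06
Gain = 20 log₁₀(1.4733e-06) ≈ -116.63 dB
∠G = (0°) − (88.68° + 88.35° + 73.92°) = -250.95° ≡ 109.05° (principal value)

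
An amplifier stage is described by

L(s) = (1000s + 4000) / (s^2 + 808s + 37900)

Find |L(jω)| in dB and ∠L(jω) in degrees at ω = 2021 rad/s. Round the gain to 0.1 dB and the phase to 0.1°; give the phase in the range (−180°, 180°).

Substitute s = j2021:
Numerator: 1000(j2021) + 4000 = 4000 + j2021000
Denominator: (j2021)^2 + 808(j2021) + 37900 = -4046541 + j1632968
|N| = √(4000² + 2021000²) ≈ 2.021e+06, ∠N ≈ 89.89°
|D| = √(4046541² + 1632968²) ≈ 4.3636e+06, ∠D ≈ 158.02°
|L| = 2.021e+06 / 4.3636e+06 ≈ 0.46315
Gain = 20 log₁₀(0.46315) ≈ -6.69 dB
∠L = 89.89° − 158.02° = -68.13°

-6.7 dB, -68.1°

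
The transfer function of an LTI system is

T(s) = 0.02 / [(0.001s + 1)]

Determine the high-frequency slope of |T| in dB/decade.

Each pole contributes −20 dB/decade at high frequency; each zero contributes +20 dB/decade.
Net: 0 zero(s) − 1 pole(s) → -20 dB/decade.

-20 dB/decade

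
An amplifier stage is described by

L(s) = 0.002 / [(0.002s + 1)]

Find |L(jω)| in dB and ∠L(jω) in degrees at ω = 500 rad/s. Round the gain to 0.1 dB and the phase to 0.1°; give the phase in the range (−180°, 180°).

-57.0 dB, -45.0°

At ω = 500 rad/s:
pole (1 + j500·0.002) = 1 + j1 → |·| ≈ 1.4142, ∠ ≈ 45.00°
|L| = 0.002 · 1 / (1.4142) ≈ 0.0014142
Gain = 20 log₁₀(0.0014142) ≈ -56.99 dB
∠L = (0°) − (45.00°) = -45.00°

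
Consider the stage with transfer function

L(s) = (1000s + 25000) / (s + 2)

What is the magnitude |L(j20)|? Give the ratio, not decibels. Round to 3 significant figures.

Substitute s = j20:
Numerator: 1000(j20) + 25000 = 25000 + j20000
Denominator: (j20) + 2 = 2 + j20
|N| = √(25000² + 20000²) ≈ 32016, ∠N ≈ 38.66°
|D| = √(2² + 20²) ≈ 20.1, ∠D ≈ 84.29°
|L| = 32016 / 20.1 ≈ 1592.8

1.59e+03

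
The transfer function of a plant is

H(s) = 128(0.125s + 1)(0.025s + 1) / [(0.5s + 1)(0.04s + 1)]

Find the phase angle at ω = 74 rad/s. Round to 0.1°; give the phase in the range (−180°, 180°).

At ω = 74 rad/s:
zero (1 + j74·0.125) = 1 + j9.25 → |·| ≈ 9.3039, ∠ ≈ 83.83°
zero (1 + j74·0.025) = 1 + j1.85 → |·| ≈ 2.103, ∠ ≈ 61.61°
pole (1 + j74·0.5) = 1 + j37 → |·| ≈ 37.014, ∠ ≈ 88.45°
pole (1 + j74·0.04) = 1 + j2.96 → |·| ≈ 3.1244, ∠ ≈ 71.33°
∠H = (83.83° + 61.61°) − (88.45° + 71.33°) = -14.34°

-14.3°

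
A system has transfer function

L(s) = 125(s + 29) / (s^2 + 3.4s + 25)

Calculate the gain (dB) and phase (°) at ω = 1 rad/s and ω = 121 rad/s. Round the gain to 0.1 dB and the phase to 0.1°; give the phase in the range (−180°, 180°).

At s = jω = j1:
zero (s+29): 29 + j1 → |·| = √(29²+1²) = √842 ≈ 29.017, ∠ = arctan(1/29) ≈ 1.97°
quadratic: (j1)² + 3.4·j1 + 25 = 24 + j3.4 → |·| ≈ 24.24, ∠ ≈ 8.06°
|L| = 125 · 29.017 / 24.24 ≈ 149.63
Gain = 20 log₁₀(149.63) ≈ 43.50 dB
∠L = 1.97° − 8.06° = -6.09°

At s = jω = j121:
zero (s+29): 29 + j121 → |·| = √(29²+121²) = √15482 ≈ 124.43, ∠ = arctan(121/29) ≈ 76.52°
quadratic: (j121)² + 3.4·j121 + 25 = -14616 + j411.4 → |·| ≈ 14622, ∠ ≈ 178.39°
|L| = 125 · 124.43 / 14622 ≈ 1.0637
Gain = 20 log₁₀(1.0637) ≈ 0.54 dB
∠L = 76.52° − 178.39° = -101.87°

ω = 1: 43.5 dB, -6.1°; ω = 121: 0.5 dB, -101.9°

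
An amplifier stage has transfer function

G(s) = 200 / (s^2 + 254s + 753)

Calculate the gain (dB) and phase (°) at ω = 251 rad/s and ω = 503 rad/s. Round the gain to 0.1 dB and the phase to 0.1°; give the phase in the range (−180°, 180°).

Substitute s = j251:
Numerator: 200 = 200 + j0
Denominator: (j251)^2 + 254(j251) + 753 = -62248 + j63754
|N| = √(200² + 0²) ≈ 200, ∠N ≈ 0.00°
|D| = √(62248² + 63754²) ≈ 89103, ∠D ≈ 134.32°
|G| = 200 / 89103 ≈ 0.0022446
Gain = 20 log₁₀(0.0022446) ≈ -52.98 dB
∠G = 0.00° − 134.32° = -134.32°

Substitute s = j503:
Numerator: 200 = 200 + j0
Denominator: (j503)^2 + 254(j503) + 753 = -252256 + j127762
|N| = √(200² + 0²) ≈ 200, ∠N ≈ 0.00°
|D| = √(252256² + 127762²) ≈ 2.8277e+05, ∠D ≈ 153.14°
|G| = 200 / 2.8277e+05 ≈ 0.00070729
Gain = 20 log₁₀(0.00070729) ≈ -63.01 dB
∠G = 0.00° − 153.14° = -153.14°

ω = 251: -53.0 dB, -134.3°; ω = 503: -63.0 dB, -153.1°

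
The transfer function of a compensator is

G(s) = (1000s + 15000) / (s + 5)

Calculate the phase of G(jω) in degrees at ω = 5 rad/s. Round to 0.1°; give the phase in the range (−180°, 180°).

-26.6°

Substitute s = j5:
Numerator: 1000(j5) + 15000 = 15000 + j5000
Denominator: (j5) + 5 = 5 + j5
|N| = √(15000² + 5000²) ≈ 15811, ∠N ≈ 18.43°
|D| = √(5² + 5²) ≈ 7.0711, ∠D ≈ 45.00°
∠G = 18.43° − 45.00° = -26.57°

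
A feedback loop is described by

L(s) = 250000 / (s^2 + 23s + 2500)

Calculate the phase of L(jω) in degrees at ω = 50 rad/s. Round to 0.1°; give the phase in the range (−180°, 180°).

At s = jω = j50:
quadratic: (j50)² + 23·j50 + 2500 = 0 + j1150 → |·| ≈ 1150, ∠ ≈ 90.00°
∠L = 0.00° − 90.00° = -90.00°

-90.0°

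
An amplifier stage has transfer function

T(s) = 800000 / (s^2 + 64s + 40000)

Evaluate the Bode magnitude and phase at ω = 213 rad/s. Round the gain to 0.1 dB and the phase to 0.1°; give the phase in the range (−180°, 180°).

At s = jω = j213:
quadratic: (j213)² + 64·j213 + 40000 = -5369 + j13632 → |·| ≈ 14651, ∠ ≈ 111.50°
|T| = 800000 / 14651 ≈ 54.604
Gain = 20 log₁₀(54.604) ≈ 34.74 dB
∠T = 0.00° − 111.50° = -111.50°

34.7 dB, -111.5°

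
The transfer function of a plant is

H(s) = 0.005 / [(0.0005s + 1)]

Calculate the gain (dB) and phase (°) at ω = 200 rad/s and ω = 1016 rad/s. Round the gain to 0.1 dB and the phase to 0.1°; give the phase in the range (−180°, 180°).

ω = 200: -46.1 dB, -5.7°; ω = 1016: -47.0 dB, -26.9°

At ω = 200 rad/s:
pole (1 + j200·0.0005) = 1 + j0.1 → |·| ≈ 1.005, ∠ ≈ 5.71°
|H| = 0.005 · 1 / (1.005) ≈ 0.0049751
Gain = 20 log₁₀(0.0049751) ≈ -46.06 dB
∠H = (0°) − (5.71°) = -5.71°

At ω = 1016 rad/s:
pole (1 + j1016·0.0005) = 1 + j0.508 → |·| ≈ 1.1216, ∠ ≈ 26.93°
|H| = 0.005 · 1 / (1.1216) ≈ 0.0044579
Gain = 20 log₁₀(0.0044579) ≈ -47.02 dB
∠H = (0°) − (26.93°) = -26.93°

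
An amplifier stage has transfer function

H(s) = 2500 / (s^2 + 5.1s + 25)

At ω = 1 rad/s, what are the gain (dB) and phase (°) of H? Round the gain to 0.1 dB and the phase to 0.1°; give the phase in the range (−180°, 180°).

At s = jω = j1:
quadratic: (j1)² + 5.1·j1 + 25 = 24 + j5.1 → |·| ≈ 24.536, ∠ ≈ 12.00°
|H| = 2500 / 24.536 ≈ 101.89
Gain = 20 log₁₀(101.89) ≈ 40.16 dB
∠H = 0.00° − 12.00° = -12.00°

40.2 dB, -12.0°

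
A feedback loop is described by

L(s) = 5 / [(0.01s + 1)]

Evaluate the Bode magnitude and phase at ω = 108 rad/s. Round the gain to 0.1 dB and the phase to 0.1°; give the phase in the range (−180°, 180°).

10.6 dB, -47.2°

At ω = 108 rad/s:
pole (1 + j108·0.01) = 1 + j1.08 → |·| ≈ 1.4719, ∠ ≈ 47.20°
|L| = 5 · 1 / (1.4719) ≈ 3.397
Gain = 20 log₁₀(3.397) ≈ 10.62 dB
∠L = (0°) − (47.20°) = -47.20°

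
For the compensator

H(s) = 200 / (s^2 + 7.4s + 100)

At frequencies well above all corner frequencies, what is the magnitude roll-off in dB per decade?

-40 dB/decade

Each pole contributes −20 dB/decade at high frequency; each zero contributes +20 dB/decade.
Net: 0 zero(s) − 2 pole(s) → -40 dB/decade.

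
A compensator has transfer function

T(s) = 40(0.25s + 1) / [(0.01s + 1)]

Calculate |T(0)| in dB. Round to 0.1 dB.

32.0 dB

T(0) = 40 · 1 / 1 = 40
20 log₁₀(40) ≈ 32.04 dB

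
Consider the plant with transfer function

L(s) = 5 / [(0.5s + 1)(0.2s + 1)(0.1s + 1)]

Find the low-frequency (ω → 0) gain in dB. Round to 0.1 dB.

14.0 dB

L(0) = 5 · 1 / 1 = 5
20 log₁₀(5) ≈ 13.98 dB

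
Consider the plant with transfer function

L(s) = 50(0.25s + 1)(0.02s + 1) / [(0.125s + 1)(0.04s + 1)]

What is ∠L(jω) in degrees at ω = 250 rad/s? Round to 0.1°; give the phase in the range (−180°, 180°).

-4.7°

At ω = 250 rad/s:
zero (1 + j250·0.25) = 1 + j62.5 → |·| ≈ 62.508, ∠ ≈ 89.08°
zero (1 + j250·0.02) = 1 + j5 → |·| ≈ 5.099, ∠ ≈ 78.69°
pole (1 + j250·0.125) = 1 + j31.25 → |·| ≈ 31.266, ∠ ≈ 88.17°
pole (1 + j250·0.04) = 1 + j10 → |·| ≈ 10.05, ∠ ≈ 84.29°
∠L = (89.08° + 78.69°) − (88.17° + 84.29°) = -4.69°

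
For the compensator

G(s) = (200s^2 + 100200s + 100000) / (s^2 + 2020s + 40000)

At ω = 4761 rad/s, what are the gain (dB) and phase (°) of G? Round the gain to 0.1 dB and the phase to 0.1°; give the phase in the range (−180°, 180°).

Substitute s = j4761:
Numerator: 200(j4761)^2 + 100200(j4761) + 100000 = -4533324200 + j477052200
Denominator: (j4761)^2 + 2020(j4761) + 40000 = -22627121 + j9617220
|N| = √(4533324200² + 477052200²) ≈ 4.5584e+09, ∠N ≈ 173.99°
|D| = √(22627121² + 9617220²) ≈ 2.4586e+07, ∠D ≈ 156.97°
|G| = 4.5584e+09 / 2.4586e+07 ≈ 185.41
Gain = 20 log₁₀(185.41) ≈ 45.36 dB
∠G = 173.99° − 156.97° = 17.02°

45.4 dB, 17.0°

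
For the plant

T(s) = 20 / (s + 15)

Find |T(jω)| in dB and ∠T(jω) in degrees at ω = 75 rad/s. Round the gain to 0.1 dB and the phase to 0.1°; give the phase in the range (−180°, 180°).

At s = jω = j75:
pole (s+15): 15 + j75 → |·| = √(15²+75²) = √5850 ≈ 76.485, ∠ = arctan(75/15) ≈ 78.69°
|T| = 20 / 76.485 ≈ 0.26149
Gain = 20 log₁₀(0.26149) ≈ -11.65 dB
∠T = 0.00° − 78.69° = -78.69°

-11.7 dB, -78.7°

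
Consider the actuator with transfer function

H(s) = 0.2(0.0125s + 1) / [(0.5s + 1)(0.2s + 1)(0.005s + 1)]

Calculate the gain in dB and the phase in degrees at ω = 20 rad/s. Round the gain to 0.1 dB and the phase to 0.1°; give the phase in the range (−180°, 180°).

At ω = 20 rad/s:
zero (1 + j20·0.0125) = 1 + j0.25 → |·| ≈ 1.0308, ∠ ≈ 14.04°
pole (1 + j20·0.5) = 1 + j10 → |·| ≈ 10.05, ∠ ≈ 84.29°
pole (1 + j20·0.2) = 1 + j4 → |·| ≈ 4.1231, ∠ ≈ 75.96°
pole (1 + j20·0.005) = 1 + j0.1 → |·| ≈ 1.005, ∠ ≈ 5.71°
|H| = 0.2 · 1.0308 / (10.05 · 4.1231 · 1.005) ≈ 0.0049505
Gain = 20 log₁₀(0.0049505) ≈ -46.11 dB
∠H = (14.04°) − (84.29° + 75.96° + 5.71°) = -151.92°

-46.1 dB, -151.9°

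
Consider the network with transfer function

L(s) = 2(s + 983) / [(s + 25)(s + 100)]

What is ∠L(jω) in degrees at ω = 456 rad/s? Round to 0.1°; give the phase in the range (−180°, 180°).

At s = jω = j456:
zero (s+983): 983 + j456 → |·| = √(983²+456²) = √1174225 ≈ 1083.6, ∠ = arctan(456/983) ≈ 24.89°
pole (s+25): 25 + j456 → |·| = √(25²+456²) = √208561 ≈ 456.68, ∠ = arctan(456/25) ≈ 86.86°
pole (s+100): 100 + j456 → |·| = √(100²+456²) = √217936 ≈ 466.84, ∠ = arctan(456/100) ≈ 77.63°
∠L = 24.89° − 164.49° = -139.60°

-139.6°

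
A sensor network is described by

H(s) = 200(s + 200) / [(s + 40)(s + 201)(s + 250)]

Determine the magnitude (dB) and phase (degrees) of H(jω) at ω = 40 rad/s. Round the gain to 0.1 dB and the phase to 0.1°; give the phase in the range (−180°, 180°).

-37.1 dB, -54.0°

At s = jω = j40:
zero (s+200): 200 + j40 → |·| = √(200²+40²) = √41600 ≈ 203.96, ∠ = arctan(40/200) ≈ 11.31°
pole (s+40): 40 + j40 → |·| = √(40²+40²) = √3200 ≈ 56.569, ∠ = arctan(40/40) ≈ 45.00°
pole (s+201): 201 + j40 → |·| = √(201²+40²) = √42001 ≈ 204.94, ∠ = arctan(40/201) ≈ 11.26°
pole (s+250): 250 + j40 → |·| = √(250²+40²) = √64100 ≈ 253.18, ∠ = arctan(40/250) ≈ 9.09°
|H| = 200 · 203.96 / 2.9352e+06 ≈ 0.013898
Gain = 20 log₁₀(0.013898) ≈ -37.14 dB
∠H = 11.31° − 65.35° = -54.04°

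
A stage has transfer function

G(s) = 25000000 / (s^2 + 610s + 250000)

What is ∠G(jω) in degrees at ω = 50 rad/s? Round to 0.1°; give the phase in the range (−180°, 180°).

-7.0°

At s = jω = j50:
quadratic: (j50)² + 610·j50 + 250000 = 247500 + j30500 → |·| ≈ 2.4937e+05, ∠ ≈ 7.03°
∠G = 0.00° − 7.03° = -7.03°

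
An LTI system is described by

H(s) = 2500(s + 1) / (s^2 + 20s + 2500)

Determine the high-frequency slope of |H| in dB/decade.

-20 dB/decade

Each pole contributes −20 dB/decade at high frequency; each zero contributes +20 dB/decade.
Net: 1 zero(s) − 2 pole(s) → -20 dB/decade.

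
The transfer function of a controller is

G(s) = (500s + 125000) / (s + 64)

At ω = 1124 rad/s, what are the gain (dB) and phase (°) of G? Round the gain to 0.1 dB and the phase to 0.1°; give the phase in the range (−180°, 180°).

54.2 dB, -9.3°

Substitute s = j1124:
Numerator: 500(j1124) + 125000 = 125000 + j562000
Denominator: (j1124) + 64 = 64 + j1124
|N| = √(125000² + 562000²) ≈ 5.7573e+05, ∠N ≈ 77.46°
|D| = √(64² + 1124²) ≈ 1125.8, ∠D ≈ 86.74°
|G| = 5.7573e+05 / 1125.8 ≈ 511.4
Gain = 20 log₁₀(511.4) ≈ 54.18 dB
∠G = 77.46° − 86.74° = -9.28°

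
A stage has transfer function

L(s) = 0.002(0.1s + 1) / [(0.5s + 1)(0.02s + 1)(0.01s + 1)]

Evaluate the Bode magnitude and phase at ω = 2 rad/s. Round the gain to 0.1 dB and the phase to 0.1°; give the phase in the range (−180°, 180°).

At ω = 2 rad/s:
zero (1 + j2·0.1) = 1 + j0.2 → |·| ≈ 1.0198, ∠ ≈ 11.31°
pole (1 + j2·0.5) = 1 + j1 → |·| ≈ 1.4142, ∠ ≈ 45.00°
pole (1 + j2·0.02) = 1 + j0.04 → |·| ≈ 1.0008, ∠ ≈ 2.29°
pole (1 + j2·0.01) = 1 + j0.02 → |·| ≈ 1.0002, ∠ ≈ 1.15°
|L| = 0.002 · 1.0198 / (1.4142 · 1.0008 · 1.0002) ≈ 0.0014408
Gain = 20 log₁₀(0.0014408) ≈ -56.83 dB
∠L = (11.31°) − (45.00° + 2.29° + 1.15°) = -37.13°

-56.8 dB, -37.1°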